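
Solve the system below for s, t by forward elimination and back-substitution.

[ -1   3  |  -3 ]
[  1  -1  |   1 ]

(0, -1)

Forward elimination on [A|b]:
R2 <- R2 - (-1)*R1:  [  0   2  -2 ]
Row echelon form:
[ -1  3  |  -3 ]
[  0  2  |  -2 ]
Back-substitution:
t = (-2) / 2 = -1
s = (-3 - (3)*(-1)) / -1 = 0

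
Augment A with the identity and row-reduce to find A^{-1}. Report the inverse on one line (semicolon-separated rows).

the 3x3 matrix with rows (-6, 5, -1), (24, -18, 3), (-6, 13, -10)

inverse = [47/20 37/60 -1/20; 37/10 9/10 -1/10; 17/5 4/5 -1/5]

Gauss-Jordan on [A | I]:
R1 <- (1/-6)*R1:  [    1  -5/6   1/6  |  -1/6     0     0 ]
R2 <- R2 - (24)*R1:  [  0   2  -1  |   4   1   0 ]
R3 <- R3 - (-6)*R1:  [  0   8  -9  |  -1   0   1 ]
R2 <- (1/2)*R2:  [    0     1  -1/2  |     2   1/2     0 ]
R1 <- R1 - (-5/6)*R2:  [    1     0  -1/4  |   3/2  5/12     0 ]
R3 <- R3 - (8)*R2:  [   0    0   -5  |  -17   -4    1 ]
R3 <- (1/-5)*R3:  [    0     0     1  |  17/5   4/5  -1/5 ]
R1 <- R1 - (-1/4)*R3:  [     1      0      0  |  47/20  37/60  -1/20 ]
R2 <- R2 - (-1/2)*R3:  [     0      1      0  |  37/10   9/10  -1/10 ]
Right block of [I | A^{-1}] is the inverse:
[ 47/20  37/60  -1/20 ]
[ 37/10   9/10  -1/10 ]
[  17/5    4/5   -1/5 ]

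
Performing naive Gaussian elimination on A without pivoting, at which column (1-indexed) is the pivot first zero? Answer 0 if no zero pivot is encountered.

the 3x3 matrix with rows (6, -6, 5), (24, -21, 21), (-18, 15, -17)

first zero-pivot column = 0

Naive forward elimination:
R2 <- R2 - (4)*R1:  [ 0  3  1 ]
R3 <- R3 - (-3)*R1:  [  0  -3  -2 ]
R3 <- R3 - (-1)*R2:  [  0   0  -1 ]
All pivots nonzero; naive elimination completes without hitting a zero pivot.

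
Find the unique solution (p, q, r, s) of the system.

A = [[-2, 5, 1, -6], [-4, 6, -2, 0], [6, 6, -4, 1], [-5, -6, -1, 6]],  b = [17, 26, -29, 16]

(-5, 2, 3, 1)

Forward elimination on [A|b]:
R2 <- R2 - (2)*R1:  [  0  -4  -4  12  -8 ]
R3 <- R3 - (-3)*R1:  [   0   21   -1  -17   22 ]
R4 <- R4 - (5/2)*R1:  [     0  -37/2   -7/2     21  -53/2 ]
R3 <- R3 - (-21/4)*R2:  [   0    0  -22   46  -20 ]
R4 <- R4 - (37/8)*R2:  [     0      0     15  -69/2   21/2 ]
R4 <- R4 - (-15/22)*R3:  [      0       0       0  -69/22  -69/22 ]
Row echelon form:
[ -2   5    1      -6  |      17 ]
[  0  -4   -4      12  |      -8 ]
[  0   0  -22      46  |     -20 ]
[  0   0    0  -69/22  |  -69/22 ]
Back-substitution:
s = (-69/22) / (-69/22) = 1
r = (-20 - (46)*(1)) / -22 = 3
q = (-8 - (-4)*(3) - (12)*(1)) / -4 = 2
p = (17 - (5)*(2) - (1)*(3) - (-6)*(1)) / -2 = -5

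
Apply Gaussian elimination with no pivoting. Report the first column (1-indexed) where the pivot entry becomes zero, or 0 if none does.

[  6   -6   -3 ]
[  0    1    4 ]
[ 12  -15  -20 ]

Naive forward elimination:
R3 <- R3 - (2)*R1:  [   0   -3  -14 ]
R3 <- R3 - (-3)*R2:  [  0   0  -2 ]
All pivots nonzero; naive elimination completes without hitting a zero pivot.

first zero-pivot column = 0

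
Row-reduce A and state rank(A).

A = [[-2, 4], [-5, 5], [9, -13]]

rank(A) = 2

Row reduction:
R2 <- R2 - (5/2)*R1:  [  0  -5 ]
R3 <- R3 - (-9/2)*R1:  [ 0  5 ]
R3 <- R3 - (-1)*R2:  [ 0  0 ]
Row echelon form:
[ -2   4 ]
[  0  -5 ]
[  0   0 ]
Nonzero rows / pivot columns: 2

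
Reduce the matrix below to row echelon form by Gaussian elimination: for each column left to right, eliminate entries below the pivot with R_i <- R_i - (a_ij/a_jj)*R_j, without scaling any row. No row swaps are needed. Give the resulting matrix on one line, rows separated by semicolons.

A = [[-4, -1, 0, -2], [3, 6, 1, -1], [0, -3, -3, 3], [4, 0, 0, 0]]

REF = [-4 -1 0 -2; 0 21/4 1 -5/2; 0 0 -17/7 11/7; 0 0 0 -40/17]

Forward elimination:
R2 <- R2 - (-3/4)*R1:  [    0  21/4     1  -5/2 ]
R4 <- R4 - (-1)*R1:  [  0  -1   0  -2 ]
R3 <- R3 - (-4/7)*R2:  [     0      0  -17/7   11/7 ]
R4 <- R4 - (-4/21)*R2:  [      0       0    4/21  -52/21 ]
R4 <- R4 - (-4/51)*R3:  [      0       0       0  -40/17 ]
Row echelon form:
[ -4    -1      0      -2 ]
[  0  21/4      1    -5/2 ]
[  0     0  -17/7    11/7 ]
[  0     0      0  -40/17 ]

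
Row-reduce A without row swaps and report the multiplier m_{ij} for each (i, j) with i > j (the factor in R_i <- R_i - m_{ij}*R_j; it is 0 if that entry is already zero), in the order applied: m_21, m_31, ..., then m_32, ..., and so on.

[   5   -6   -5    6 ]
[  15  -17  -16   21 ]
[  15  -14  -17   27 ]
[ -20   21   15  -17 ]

multipliers: 3, 3, -4, 4, -3, -4

Forward elimination:
R2 <- R2 - (3)*R1:  [  0   1  -1   3 ]
R3 <- R3 - (3)*R1:  [  0   4  -2   9 ]
R4 <- R4 - (-4)*R1:  [  0  -3  -5   7 ]
R3 <- R3 - (4)*R2:  [  0   0   2  -3 ]
R4 <- R4 - (-3)*R2:  [  0   0  -8  16 ]
R4 <- R4 - (-4)*R3:  [ 0  0  0  4 ]
Multipliers (in order of application): m_{21} = 3, m_{31} = 3, m_{41} = -4, m_{32} = 4, m_{42} = -3, m_{43} = -4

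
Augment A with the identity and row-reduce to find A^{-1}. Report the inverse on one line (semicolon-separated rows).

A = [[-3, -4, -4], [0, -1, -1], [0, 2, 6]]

Gauss-Jordan on [A | I]:
R1 <- (1/-3)*R1:  [    1   4/3   4/3  |  -1/3     0     0 ]
R2 <- (1/-1)*R2:  [  0   1   1  |   0  -1   0 ]
R1 <- R1 - (4/3)*R2:  [    1     0     0  |  -1/3   4/3     0 ]
R3 <- R3 - (2)*R2:  [ 0  0  4  |  0  2  1 ]
R3 <- (1/4)*R3:  [   0    0    1  |    0  1/2  1/4 ]
R2 <- R2 - (1)*R3:  [    0     1     0  |     0  -3/2  -1/4 ]
Right block of [I | A^{-1}] is the inverse:
[ -1/3   4/3     0 ]
[    0  -3/2  -1/4 ]
[    0   1/2   1/4 ]

inverse = [-1/3 4/3 0; 0 -3/2 -1/4; 0 1/2 1/4]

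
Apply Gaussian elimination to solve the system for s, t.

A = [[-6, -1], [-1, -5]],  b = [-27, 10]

(5, -3)

Forward elimination on [A|b]:
R2 <- R2 - (1/6)*R1:  [     0  -29/6   29/2 ]
Row echelon form:
[ -6     -1  |   -27 ]
[  0  -29/6  |  29/2 ]
Back-substitution:
t = (29/2) / (-29/6) = -3
s = (-27 - (-1)*(-3)) / -6 = 5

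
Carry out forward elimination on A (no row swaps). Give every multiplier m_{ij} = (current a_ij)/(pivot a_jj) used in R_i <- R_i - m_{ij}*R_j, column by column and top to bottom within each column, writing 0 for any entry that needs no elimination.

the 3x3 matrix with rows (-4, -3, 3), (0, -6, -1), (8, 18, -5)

Forward elimination:
R2: entry in column 1 is already 0 -> m_{21} = 0 (no row operation needed)
R3 <- R3 - (-2)*R1:  [  0  12   1 ]
R3 <- R3 - (-2)*R2:  [  0   0  -1 ]
Multipliers (in order of application): m_{21} = 0, m_{31} = -2, m_{32} = -2

multipliers: 0, -2, -2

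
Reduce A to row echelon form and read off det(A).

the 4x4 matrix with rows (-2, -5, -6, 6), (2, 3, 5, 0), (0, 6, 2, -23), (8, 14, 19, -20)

Forward elimination:
R2 <- R2 - (-1)*R1:  [  0  -2  -1   6 ]
R4 <- R4 - (-4)*R1:  [  0  -6  -5   4 ]
R3 <- R3 - (-3)*R2:  [  0   0  -1  -5 ]
R4 <- R4 - (3)*R2:  [   0    0   -2  -14 ]
R4 <- R4 - (2)*R3:  [  0   0   0  -4 ]
Upper-triangular form:
[ -2  -5  -6   6 ]
[  0  -2  -1   6 ]
[  0   0  -1  -5 ]
[  0   0   0  -4 ]
det(A) = (-1)^0 * (-2) * (-2) * (-1) * (-4) = 16  (0 row swaps -> sign +1)

det(A) = 16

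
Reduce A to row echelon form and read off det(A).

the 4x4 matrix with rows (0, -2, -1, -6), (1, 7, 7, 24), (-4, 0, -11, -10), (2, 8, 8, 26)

det(A) = -12

Forward elimination:
R1 <-> R2   (pivot in column 1 was zero)
[  1   7    7   24 ]
[  0  -2   -1   -6 ]
[ -4   0  -11  -10 ]
[  2   8    8   26 ]
R3 <- R3 - (-4)*R1:  [  0  28  17  86 ]
R4 <- R4 - (2)*R1:  [   0   -6   -6  -22 ]
R3 <- R3 - (-14)*R2:  [ 0  0  3  2 ]
R4 <- R4 - (3)*R2:  [  0   0  -3  -4 ]
R4 <- R4 - (-1)*R3:  [  0   0   0  -2 ]
Upper-triangular form:
[ 1   7   7  24 ]
[ 0  -2  -1  -6 ]
[ 0   0   3   2 ]
[ 0   0   0  -2 ]
det(A) = (-1)^1 * (1) * (-2) * (3) * (-2) = -12  (1 row swap -> sign -1)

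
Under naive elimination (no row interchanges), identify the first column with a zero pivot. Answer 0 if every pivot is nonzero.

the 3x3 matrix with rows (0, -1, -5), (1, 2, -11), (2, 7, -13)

Naive forward elimination:
Pivot entry (1,1) is zero but row 2 has 1 in column 1 -> naive elimination stops; a row interchange (e.g. R1 <-> R2) would be required here.

first zero-pivot column = 1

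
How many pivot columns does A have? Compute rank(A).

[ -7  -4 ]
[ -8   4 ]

Row reduction:
R2 <- R2 - (8/7)*R1:  [    0  60/7 ]
Row echelon form:
[ -7    -4 ]
[  0  60/7 ]
Nonzero rows / pivot columns: 2

rank(A) = 2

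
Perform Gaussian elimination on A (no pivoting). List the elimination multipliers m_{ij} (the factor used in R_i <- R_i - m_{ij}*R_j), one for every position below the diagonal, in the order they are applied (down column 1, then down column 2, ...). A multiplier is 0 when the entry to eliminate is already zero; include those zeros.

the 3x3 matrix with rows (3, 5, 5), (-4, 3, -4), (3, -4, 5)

multipliers: -4/3, 1, -27/29

Forward elimination:
R2 <- R2 - (-4/3)*R1:  [    0  29/3   8/3 ]
R3 <- R3 - (1)*R1:  [  0  -9   0 ]
R3 <- R3 - (-27/29)*R2:  [     0      0  72/29 ]
Multipliers (in order of application): m_{21} = -4/3, m_{31} = 1, m_{32} = -27/29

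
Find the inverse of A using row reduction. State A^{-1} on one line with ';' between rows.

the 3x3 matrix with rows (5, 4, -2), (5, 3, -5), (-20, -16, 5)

inverse = [-13/3 4/5 -14/15; 5 -1 1; -4/3 0 -1/3]

Gauss-Jordan on [A | I]:
R1 <- (1/5)*R1:  [    1   4/5  -2/5  |   1/5     0     0 ]
R2 <- R2 - (5)*R1:  [  0  -1  -3  |  -1   1   0 ]
R3 <- R3 - (-20)*R1:  [  0   0  -3  |   4   0   1 ]
R2 <- (1/-1)*R2:  [  0   1   3  |   1  -1   0 ]
R1 <- R1 - (4/5)*R2:  [     1      0  -14/5  |   -3/5    4/5      0 ]
R3 <- (1/-3)*R3:  [    0     0     1  |  -4/3     0  -1/3 ]
R1 <- R1 - (-14/5)*R3:  [      1       0       0  |   -13/3     4/5  -14/15 ]
R2 <- R2 - (3)*R3:  [  0   1   0  |   5  -1   1 ]
Right block of [I | A^{-1}] is the inverse:
[ -13/3  4/5  -14/15 ]
[     5   -1       1 ]
[  -4/3    0    -1/3 ]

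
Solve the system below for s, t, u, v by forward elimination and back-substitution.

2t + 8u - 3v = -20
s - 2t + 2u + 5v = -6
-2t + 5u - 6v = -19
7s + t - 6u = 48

Forward elimination on [A|b]:
R1 <-> R2   (pivot in column 1 was zero)
[ 1  -2   2   5   -6 ]
[ 0   2   8  -3  -20 ]
[ 0  -2   5  -6  -19 ]
[ 7   1  -6   0   48 ]
R4 <- R4 - (7)*R1:  [   0   15  -20  -35   90 ]
R3 <- R3 - (-1)*R2:  [   0    0   13   -9  -39 ]
R4 <- R4 - (15/2)*R2:  [     0      0    -80  -25/2    240 ]
R4 <- R4 - (-80/13)*R3:  [        0         0         0  -1765/26         0 ]
Row echelon form:
[ 1  -2   2         5  |   -6 ]
[ 0   2   8        -3  |  -20 ]
[ 0   0  13        -9  |  -39 ]
[ 0   0   0  -1765/26  |    0 ]
Back-substitution:
v = (0) / (-1765/26) = 0
u = (-39 - (-9)*(0)) / 13 = -3
t = (-20 - (8)*(-3) - (-3)*(0)) / 2 = 2
s = (-6 - (-2)*(2) - (2)*(-3) - (5)*(0)) / 1 = 4

(4, 2, -3, 0)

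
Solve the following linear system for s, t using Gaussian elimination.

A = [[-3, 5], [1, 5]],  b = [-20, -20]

(0, -4)

Forward elimination on [A|b]:
R2 <- R2 - (-1/3)*R1:  [     0   20/3  -80/3 ]
Row echelon form:
[ -3     5  |    -20 ]
[  0  20/3  |  -80/3 ]
Back-substitution:
t = (-80/3) / (20/3) = -4
s = (-20 - (5)*(-4)) / -3 = 0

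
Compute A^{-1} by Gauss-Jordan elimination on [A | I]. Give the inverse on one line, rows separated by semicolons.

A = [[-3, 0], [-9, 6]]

inverse = [-1/3 0; -1/2 1/6]

Gauss-Jordan on [A | I]:
R1 <- (1/-3)*R1:  [    1     0  |  -1/3     0 ]
R2 <- R2 - (-9)*R1:  [  0   6  |  -3   1 ]
R2 <- (1/6)*R2:  [    0     1  |  -1/2   1/6 ]
Right block of [I | A^{-1}] is the inverse:
[ -1/3    0 ]
[ -1/2  1/6 ]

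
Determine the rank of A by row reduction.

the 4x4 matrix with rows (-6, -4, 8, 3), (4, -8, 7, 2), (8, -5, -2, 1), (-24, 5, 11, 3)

rank(A) = 3

Row reduction:
R2 <- R2 - (-2/3)*R1:  [     0  -32/3   37/3      4 ]
R3 <- R3 - (-4/3)*R1:  [     0  -31/3   26/3      5 ]
R4 <- R4 - (4)*R1:  [   0   21  -21   -9 ]
R3 <- R3 - (31/32)*R2:  [       0        0  -105/32      9/8 ]
R4 <- R4 - (-63/32)*R2:  [      0       0  105/32    -9/8 ]
R4 <- R4 - (-1)*R3:  [ 0  0  0  0 ]
Row echelon form:
[ -6     -4        8    3 ]
[  0  -32/3     37/3    4 ]
[  0      0  -105/32  9/8 ]
[  0      0        0    0 ]
Nonzero rows / pivot columns: 3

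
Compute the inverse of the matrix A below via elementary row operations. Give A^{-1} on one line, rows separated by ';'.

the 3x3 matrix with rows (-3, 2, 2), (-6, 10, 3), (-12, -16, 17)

Gauss-Jordan on [A | I]:
R1 <- (1/-3)*R1:  [    1  -2/3  -2/3  |  -1/3     0     0 ]
R2 <- R2 - (-6)*R1:  [  0   6  -1  |  -2   1   0 ]
R3 <- R3 - (-12)*R1:  [   0  -24    9  |   -4    0    1 ]
R2 <- (1/6)*R2:  [    0     1  -1/6  |  -1/3   1/6     0 ]
R1 <- R1 - (-2/3)*R2:  [    1     0  -7/9  |  -5/9   1/9     0 ]
R3 <- R3 - (-24)*R2:  [   0    0    5  |  -12    4    1 ]
R3 <- (1/5)*R3:  [     0      0      1  |  -12/5    4/5    1/5 ]
R1 <- R1 - (-7/9)*R3:  [       1        0        0  |  -109/45    11/15     7/45 ]
R2 <- R2 - (-1/6)*R3:  [      0       1       0  |  -11/15    3/10    1/30 ]
Right block of [I | A^{-1}] is the inverse:
[ -109/45  11/15  7/45 ]
[  -11/15   3/10  1/30 ]
[   -12/5    4/5   1/5 ]

inverse = [-109/45 11/15 7/45; -11/15 3/10 1/30; -12/5 4/5 1/5]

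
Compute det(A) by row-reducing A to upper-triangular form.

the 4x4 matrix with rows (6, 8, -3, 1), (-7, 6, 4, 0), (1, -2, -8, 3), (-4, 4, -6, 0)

det(A) = 2388

Forward elimination:
R2 <- R2 - (-7/6)*R1:  [    0  46/3   1/2   7/6 ]
R3 <- R3 - (1/6)*R1:  [     0  -10/3  -15/2   17/6 ]
R4 <- R4 - (-2/3)*R1:  [    0  28/3    -8   2/3 ]
R3 <- R3 - (-5/23)*R2:  [       0        0  -170/23    71/23 ]
R4 <- R4 - (14/23)*R2:  [       0        0  -191/23    -1/23 ]
R4 <- R4 - (191/170)*R3:  [        0         0         0  -597/170 ]
Upper-triangular form:
[ 6     8       -3         1 ]
[ 0  46/3      1/2       7/6 ]
[ 0     0  -170/23     71/23 ]
[ 0     0        0  -597/170 ]
det(A) = (-1)^0 * (6) * (46/3) * (-170/23) * (-597/170) = 2388  (0 row swaps -> sign +1)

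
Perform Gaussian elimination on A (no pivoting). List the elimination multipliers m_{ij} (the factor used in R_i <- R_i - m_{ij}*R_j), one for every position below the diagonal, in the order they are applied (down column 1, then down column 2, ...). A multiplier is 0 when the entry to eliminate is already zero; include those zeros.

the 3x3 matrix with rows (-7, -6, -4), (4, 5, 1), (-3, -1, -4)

Forward elimination:
R2 <- R2 - (-4/7)*R1:  [    0  11/7  -9/7 ]
R3 <- R3 - (3/7)*R1:  [     0   11/7  -16/7 ]
R3 <- R3 - (1)*R2:  [  0   0  -1 ]
Multipliers (in order of application): m_{21} = -4/7, m_{31} = 3/7, m_{32} = 1

multipliers: -4/7, 3/7, 1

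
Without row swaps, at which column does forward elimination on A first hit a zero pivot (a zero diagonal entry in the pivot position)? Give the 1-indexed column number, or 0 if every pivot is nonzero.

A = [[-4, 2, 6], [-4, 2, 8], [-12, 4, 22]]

Naive forward elimination:
R2 <- R2 - (1)*R1:  [ 0  0  2 ]
R3 <- R3 - (3)*R1:  [  0  -2   4 ]
Matrix at this point:
[ -4   2  6 ]
[  0   0  2 ]
[  0  -2  4 ]
Pivot entry (2,2) is zero but row 3 has -2 in column 2 -> naive elimination stops; a row interchange (e.g. R2 <-> R3) would be required here.

first zero-pivot column = 2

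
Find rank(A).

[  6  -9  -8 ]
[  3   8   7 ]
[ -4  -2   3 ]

rank(A) = 3

Row reduction:
R2 <- R2 - (1/2)*R1:  [    0  25/2    11 ]
R3 <- R3 - (-2/3)*R1:  [    0    -8  -7/3 ]
R3 <- R3 - (-16/25)*R2:  [      0       0  353/75 ]
Row echelon form:
[ 6    -9      -8 ]
[ 0  25/2      11 ]
[ 0     0  353/75 ]
Nonzero rows / pivot columns: 3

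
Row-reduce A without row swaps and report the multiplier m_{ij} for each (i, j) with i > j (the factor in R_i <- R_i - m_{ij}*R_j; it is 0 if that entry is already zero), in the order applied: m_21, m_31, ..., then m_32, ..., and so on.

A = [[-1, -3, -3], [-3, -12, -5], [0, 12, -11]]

Forward elimination:
R2 <- R2 - (3)*R1:  [  0  -3   4 ]
R3: entry in column 1 is already 0 -> m_{31} = 0 (no row operation needed)
R3 <- R3 - (-4)*R2:  [ 0  0  5 ]
Multipliers (in order of application): m_{21} = 3, m_{31} = 0, m_{32} = -4

multipliers: 3, 0, -4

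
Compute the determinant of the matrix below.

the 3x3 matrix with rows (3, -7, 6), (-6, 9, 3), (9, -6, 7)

Forward elimination:
R2 <- R2 - (-2)*R1:  [  0  -5  15 ]
R3 <- R3 - (3)*R1:  [   0   15  -11 ]
R3 <- R3 - (-3)*R2:  [  0   0  34 ]
Upper-triangular form:
[ 3  -7   6 ]
[ 0  -5  15 ]
[ 0   0  34 ]
det(A) = (-1)^0 * (3) * (-5) * (34) = -510  (0 row swaps -> sign +1)

det(A) = -510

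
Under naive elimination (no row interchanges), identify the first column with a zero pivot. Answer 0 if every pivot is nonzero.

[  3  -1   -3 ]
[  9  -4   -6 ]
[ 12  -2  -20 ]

first zero-pivot column = 0

Naive forward elimination:
R2 <- R2 - (3)*R1:  [  0  -1   3 ]
R3 <- R3 - (4)*R1:  [  0   2  -8 ]
R3 <- R3 - (-2)*R2:  [  0   0  -2 ]
All pivots nonzero; naive elimination completes without hitting a zero pivot.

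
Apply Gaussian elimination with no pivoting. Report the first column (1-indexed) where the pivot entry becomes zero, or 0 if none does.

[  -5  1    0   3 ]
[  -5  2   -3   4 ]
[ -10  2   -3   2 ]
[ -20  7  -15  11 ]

Naive forward elimination:
R2 <- R2 - (1)*R1:  [  0   1  -3   1 ]
R3 <- R3 - (2)*R1:  [  0   0  -3  -4 ]
R4 <- R4 - (4)*R1:  [   0    3  -15   -1 ]
R4 <- R4 - (3)*R2:  [  0   0  -6  -4 ]
R4 <- R4 - (2)*R3:  [ 0  0  0  4 ]
All pivots nonzero; naive elimination completes without hitting a zero pivot.

first zero-pivot column = 0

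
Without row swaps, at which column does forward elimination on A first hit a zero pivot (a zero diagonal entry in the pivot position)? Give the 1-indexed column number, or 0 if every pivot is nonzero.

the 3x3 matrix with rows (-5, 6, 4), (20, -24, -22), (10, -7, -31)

Naive forward elimination:
R2 <- R2 - (-4)*R1:  [  0   0  -6 ]
R3 <- R3 - (-2)*R1:  [   0    5  -23 ]
Matrix at this point:
[ -5  6    4 ]
[  0  0   -6 ]
[  0  5  -23 ]
Pivot entry (2,2) is zero but row 3 has 5 in column 2 -> naive elimination stops; a row interchange (e.g. R2 <-> R3) would be required here.

first zero-pivot column = 2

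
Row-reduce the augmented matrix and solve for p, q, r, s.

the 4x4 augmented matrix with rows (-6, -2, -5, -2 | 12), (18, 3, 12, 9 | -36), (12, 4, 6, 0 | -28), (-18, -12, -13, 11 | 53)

Forward elimination on [A|b]:
R2 <- R2 - (-3)*R1:  [  0  -3  -3   3   0 ]
R3 <- R3 - (-2)*R1:  [  0   0  -4  -4  -4 ]
R4 <- R4 - (3)*R1:  [  0  -6   2  17  17 ]
R4 <- R4 - (2)*R2:  [  0   0   8  11  17 ]
R4 <- R4 - (-2)*R3:  [ 0  0  0  3  9 ]
Row echelon form:
[ -6  -2  -5  -2  |  12 ]
[  0  -3  -3   3  |   0 ]
[  0   0  -4  -4  |  -4 ]
[  0   0   0   3  |   9 ]
Back-substitution:
s = (9) / 3 = 3
r = (-4 - (-4)*(3)) / -4 = -2
q = (0 - (-3)*(-2) - (3)*(3)) / -3 = 5
p = (12 - (-2)*(5) - (-5)*(-2) - (-2)*(3)) / -6 = -3

(-3, 5, -2, 3)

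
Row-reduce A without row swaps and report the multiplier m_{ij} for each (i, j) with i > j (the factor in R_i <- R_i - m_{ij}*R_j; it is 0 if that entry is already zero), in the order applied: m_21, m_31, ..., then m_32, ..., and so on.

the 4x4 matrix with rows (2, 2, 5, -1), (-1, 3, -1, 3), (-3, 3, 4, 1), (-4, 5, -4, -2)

multipliers: -1/2, -3/2, -2, 3/2, 9/4, 21/74

Forward elimination:
R2 <- R2 - (-1/2)*R1:  [   0    4  3/2  5/2 ]
R3 <- R3 - (-3/2)*R1:  [    0     6  23/2  -1/2 ]
R4 <- R4 - (-2)*R1:  [  0   9   6  -4 ]
R3 <- R3 - (3/2)*R2:  [     0      0   37/4  -17/4 ]
R4 <- R4 - (9/4)*R2:  [     0      0   21/8  -77/8 ]
R4 <- R4 - (21/74)*R3:  [       0        0        0  -623/74 ]
Multipliers (in order of application): m_{21} = -1/2, m_{31} = -3/2, m_{41} = -2, m_{32} = 3/2, m_{42} = 9/4, m_{43} = 21/74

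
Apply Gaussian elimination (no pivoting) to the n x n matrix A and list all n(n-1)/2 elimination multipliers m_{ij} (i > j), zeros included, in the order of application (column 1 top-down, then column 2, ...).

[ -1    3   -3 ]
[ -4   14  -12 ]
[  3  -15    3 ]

multipliers: 4, -3, -3

Forward elimination:
R2 <- R2 - (4)*R1:  [ 0  2  0 ]
R3 <- R3 - (-3)*R1:  [  0  -6  -6 ]
R3 <- R3 - (-3)*R2:  [  0   0  -6 ]
Multipliers (in order of application): m_{21} = 4, m_{31} = -3, m_{32} = -3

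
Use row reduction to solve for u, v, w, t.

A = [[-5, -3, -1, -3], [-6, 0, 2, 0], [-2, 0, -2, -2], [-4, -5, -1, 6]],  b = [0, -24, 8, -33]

(3, 0, -3, -4)

Forward elimination on [A|b]:
R2 <- R2 - (6/5)*R1:  [    0  18/5  16/5  18/5   -24 ]
R3 <- R3 - (2/5)*R1:  [    0   6/5  -8/5  -4/5     8 ]
R4 <- R4 - (4/5)*R1:  [     0  -13/5   -1/5   42/5    -33 ]
R3 <- R3 - (1/3)*R2:  [    0     0  -8/3    -2    16 ]
R4 <- R4 - (-13/18)*R2:  [      0       0    19/9      11  -151/3 ]
R4 <- R4 - (-19/24)*R3:  [      0       0       0  113/12  -113/3 ]
Row echelon form:
[ -5    -3    -1      -3  |       0 ]
[  0  18/5  16/5    18/5  |     -24 ]
[  0     0  -8/3      -2  |      16 ]
[  0     0     0  113/12  |  -113/3 ]
Back-substitution:
t = (-113/3) / (113/12) = -4
w = (16 - (-2)*(-4)) / (-8/3) = -3
v = (-24 - (16/5)*(-3) - (18/5)*(-4)) / (18/5) = 0
u = (0 - (-3)*(0) - (-1)*(-3) - (-3)*(-4)) / -5 = 3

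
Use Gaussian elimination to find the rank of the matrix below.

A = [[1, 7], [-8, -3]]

rank(A) = 2

Row reduction:
R2 <- R2 - (-8)*R1:  [  0  53 ]
Row echelon form:
[ 1   7 ]
[ 0  53 ]
Nonzero rows / pivot columns: 2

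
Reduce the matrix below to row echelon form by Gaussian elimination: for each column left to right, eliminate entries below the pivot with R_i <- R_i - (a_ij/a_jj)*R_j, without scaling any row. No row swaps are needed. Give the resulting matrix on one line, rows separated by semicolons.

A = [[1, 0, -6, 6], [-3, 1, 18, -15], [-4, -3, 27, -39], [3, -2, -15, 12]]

Forward elimination:
R2 <- R2 - (-3)*R1:  [ 0  1  0  3 ]
R3 <- R3 - (-4)*R1:  [   0   -3    3  -15 ]
R4 <- R4 - (3)*R1:  [  0  -2   3  -6 ]
R3 <- R3 - (-3)*R2:  [  0   0   3  -6 ]
R4 <- R4 - (-2)*R2:  [ 0  0  3  0 ]
R4 <- R4 - (1)*R3:  [ 0  0  0  6 ]
Row echelon form:
[ 1  0  -6   6 ]
[ 0  1   0   3 ]
[ 0  0   3  -6 ]
[ 0  0   0   6 ]

REF = [1 0 -6 6; 0 1 0 3; 0 0 3 -6; 0 0 0 6]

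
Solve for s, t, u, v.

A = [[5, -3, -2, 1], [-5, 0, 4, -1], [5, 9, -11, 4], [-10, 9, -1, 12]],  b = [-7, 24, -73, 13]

(-2, -3, 4, 2)

Forward elimination on [A|b]:
R2 <- R2 - (-1)*R1:  [  0  -3   2   0  17 ]
R3 <- R3 - (1)*R1:  [   0   12   -9    3  -66 ]
R4 <- R4 - (-2)*R1:  [  0   3  -5  14  -1 ]
R3 <- R3 - (-4)*R2:  [  0   0  -1   3   2 ]
R4 <- R4 - (-1)*R2:  [  0   0  -3  14  16 ]
R4 <- R4 - (3)*R3:  [  0   0   0   5  10 ]
Row echelon form:
[ 5  -3  -2  1  |  -7 ]
[ 0  -3   2  0  |  17 ]
[ 0   0  -1  3  |   2 ]
[ 0   0   0  5  |  10 ]
Back-substitution:
v = (10) / 5 = 2
u = (2 - (3)*(2)) / -1 = 4
t = (17 - (2)*(4)) / -3 = -3
s = (-7 - (-3)*(-3) - (-2)*(4) - (1)*(2)) / 5 = -2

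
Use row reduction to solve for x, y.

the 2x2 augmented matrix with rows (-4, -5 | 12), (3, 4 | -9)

Forward elimination on [A|b]:
R2 <- R2 - (-3/4)*R1:  [   0  1/4    0 ]
Row echelon form:
[ -4   -5  |  12 ]
[  0  1/4  |   0 ]
Back-substitution:
y = (0) / (1/4) = 0
x = (12 - (-5)*(0)) / -4 = -3

(-3, 0)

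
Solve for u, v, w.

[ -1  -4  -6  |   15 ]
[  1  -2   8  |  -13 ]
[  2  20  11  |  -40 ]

Forward elimination on [A|b]:
R2 <- R2 - (-1)*R1:  [  0  -6   2   2 ]
R3 <- R3 - (-2)*R1:  [   0   12   -1  -10 ]
R3 <- R3 - (-2)*R2:  [  0   0   3  -6 ]
Row echelon form:
[ -1  -4  -6  |  15 ]
[  0  -6   2  |   2 ]
[  0   0   3  |  -6 ]
Back-substitution:
w = (-6) / 3 = -2
v = (2 - (2)*(-2)) / -6 = -1
u = (15 - (-4)*(-1) - (-6)*(-2)) / -1 = 1

(1, -1, -2)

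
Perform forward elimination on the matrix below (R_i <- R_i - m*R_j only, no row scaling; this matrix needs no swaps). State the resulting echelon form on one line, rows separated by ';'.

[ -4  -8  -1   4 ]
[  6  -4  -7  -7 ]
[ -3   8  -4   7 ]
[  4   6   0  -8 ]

REF = [-4 -8 -1 4; 0 -16 -17/2 -1; 0 0 -171/16 25/8; 0 0 0 -1319/342]

Forward elimination:
R2 <- R2 - (-3/2)*R1:  [     0    -16  -17/2     -1 ]
R3 <- R3 - (3/4)*R1:  [     0     14  -13/4      4 ]
R4 <- R4 - (-1)*R1:  [  0  -2  -1  -4 ]
R3 <- R3 - (-7/8)*R2:  [       0        0  -171/16     25/8 ]
R4 <- R4 - (1/8)*R2:  [     0      0   1/16  -31/8 ]
R4 <- R4 - (-1/171)*R3:  [         0          0          0  -1319/342 ]
Row echelon form:
[ -4   -8       -1          4 ]
[  0  -16    -17/2         -1 ]
[  0    0  -171/16       25/8 ]
[  0    0        0  -1319/342 ]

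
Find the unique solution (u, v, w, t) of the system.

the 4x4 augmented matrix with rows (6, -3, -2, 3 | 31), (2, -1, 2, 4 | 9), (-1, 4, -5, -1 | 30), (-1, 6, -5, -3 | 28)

Forward elimination on [A|b]:
R2 <- R2 - (1/3)*R1:  [    0     0   8/3     3  -4/3 ]
R3 <- R3 - (-1/6)*R1:  [     0    7/2  -16/3   -1/2  211/6 ]
R4 <- R4 - (-1/6)*R1:  [     0   11/2  -16/3   -5/2  199/6 ]
R2 <-> R3   (pivot in column 2 was zero)
[ 6    -3     -2     3     31 ]
[ 0   7/2  -16/3  -1/2  211/6 ]
[ 0     0    8/3     3   -4/3 ]
[ 0  11/2  -16/3  -5/2  199/6 ]
R4 <- R4 - (11/7)*R2:  [       0        0    64/21    -12/7  -464/21 ]
R4 <- R4 - (8/7)*R3:  [      0       0       0   -36/7  -144/7 ]
Row echelon form:
[ 6   -3     -2      3  |      31 ]
[ 0  7/2  -16/3   -1/2  |   211/6 ]
[ 0    0    8/3      3  |    -4/3 ]
[ 0    0      0  -36/7  |  -144/7 ]
Back-substitution:
t = (-144/7) / (-36/7) = 4
w = (-4/3 - (3)*(4)) / (8/3) = -5
v = (211/6 - (-16/3)*(-5) - (-1/2)*(4)) / (7/2) = 3
u = (31 - (-3)*(3) - (-2)*(-5) - (3)*(4)) / 6 = 3

(3, 3, -5, 4)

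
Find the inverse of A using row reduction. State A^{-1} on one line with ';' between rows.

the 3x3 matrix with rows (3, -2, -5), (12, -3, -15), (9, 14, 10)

Gauss-Jordan on [A | I]:
R1 <- (1/3)*R1:  [    1  -2/3  -5/3  |   1/3     0     0 ]
R2 <- R2 - (12)*R1:  [  0   5   5  |  -4   1   0 ]
R3 <- R3 - (9)*R1:  [  0  20  25  |  -3   0   1 ]
R2 <- (1/5)*R2:  [    0     1     1  |  -4/5   1/5     0 ]
R1 <- R1 - (-2/3)*R2:  [    1     0    -1  |  -1/5  2/15     0 ]
R3 <- R3 - (20)*R2:  [  0   0   5  |  13  -4   1 ]
R3 <- (1/5)*R3:  [    0     0     1  |  13/5  -4/5   1/5 ]
R1 <- R1 - (-1)*R3:  [    1     0     0  |  12/5  -2/3   1/5 ]
R2 <- R2 - (1)*R3:  [     0      1      0  |  -17/5      1   -1/5 ]
Right block of [I | A^{-1}] is the inverse:
[  12/5  -2/3   1/5 ]
[ -17/5     1  -1/5 ]
[  13/5  -4/5   1/5 ]

inverse = [12/5 -2/3 1/5; -17/5 1 -1/5; 13/5 -4/5 1/5]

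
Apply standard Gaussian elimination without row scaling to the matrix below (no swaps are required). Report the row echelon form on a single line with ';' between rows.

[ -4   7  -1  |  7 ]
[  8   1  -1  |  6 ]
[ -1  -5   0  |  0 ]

REF = [-4 7 -1 7; 0 15 -3 20; 0 0 -11/10 29/4]

Forward elimination:
R2 <- R2 - (-2)*R1:  [  0  15  -3  20 ]
R3 <- R3 - (1/4)*R1:  [     0  -27/4    1/4   -7/4 ]
R3 <- R3 - (-9/20)*R2:  [      0       0  -11/10    29/4 ]
Row echelon form:
[ -4   7      -1  |     7 ]
[  0  15      -3  |    20 ]
[  0   0  -11/10  |  29/4 ]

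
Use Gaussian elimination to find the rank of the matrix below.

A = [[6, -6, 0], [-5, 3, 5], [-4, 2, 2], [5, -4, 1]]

Row reduction:
R2 <- R2 - (-5/6)*R1:  [  0  -2   5 ]
R3 <- R3 - (-2/3)*R1:  [  0  -2   2 ]
R4 <- R4 - (5/6)*R1:  [ 0  1  1 ]
R3 <- R3 - (1)*R2:  [  0   0  -3 ]
R4 <- R4 - (-1/2)*R2:  [   0    0  7/2 ]
R4 <- R4 - (-7/6)*R3:  [ 0  0  0 ]
Row echelon form:
[ 6  -6   0 ]
[ 0  -2   5 ]
[ 0   0  -3 ]
[ 0   0   0 ]
Nonzero rows / pivot columns: 3

rank(A) = 3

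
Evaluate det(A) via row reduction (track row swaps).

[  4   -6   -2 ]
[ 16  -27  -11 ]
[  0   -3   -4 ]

Forward elimination:
R2 <- R2 - (4)*R1:  [  0  -3  -3 ]
R3 <- R3 - (1)*R2:  [  0   0  -1 ]
Upper-triangular form:
[ 4  -6  -2 ]
[ 0  -3  -3 ]
[ 0   0  -1 ]
det(A) = (-1)^0 * (4) * (-3) * (-1) = 12  (0 row swaps -> sign +1)

det(A) = 12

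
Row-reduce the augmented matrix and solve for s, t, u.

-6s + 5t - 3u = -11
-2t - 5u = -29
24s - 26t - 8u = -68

Forward elimination on [A|b]:
R3 <- R3 - (-4)*R1:  [    0    -6   -20  -112 ]
R3 <- R3 - (3)*R2:  [   0    0   -5  -25 ]
Row echelon form:
[ -6   5  -3  |  -11 ]
[  0  -2  -5  |  -29 ]
[  0   0  -5  |  -25 ]
Back-substitution:
u = (-25) / -5 = 5
t = (-29 - (-5)*(5)) / -2 = 2
s = (-11 - (5)*(2) - (-3)*(5)) / -6 = 1

(1, 2, 5)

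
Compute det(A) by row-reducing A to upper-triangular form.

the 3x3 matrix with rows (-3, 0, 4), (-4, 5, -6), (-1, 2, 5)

det(A) = -123

Forward elimination:
R2 <- R2 - (4/3)*R1:  [     0      5  -34/3 ]
R3 <- R3 - (1/3)*R1:  [    0     2  11/3 ]
R3 <- R3 - (2/5)*R2:  [    0     0  41/5 ]
Upper-triangular form:
[ -3  0      4 ]
[  0  5  -34/3 ]
[  0  0   41/5 ]
det(A) = (-1)^0 * (-3) * (5) * (41/5) = -123  (0 row swaps -> sign +1)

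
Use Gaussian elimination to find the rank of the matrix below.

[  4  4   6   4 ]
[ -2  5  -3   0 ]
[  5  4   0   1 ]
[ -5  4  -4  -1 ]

rank(A) = 4

Row reduction:
R2 <- R2 - (-1/2)*R1:  [ 0  7  0  2 ]
R3 <- R3 - (5/4)*R1:  [     0     -1  -15/2     -4 ]
R4 <- R4 - (-5/4)*R1:  [   0    9  7/2    4 ]
R3 <- R3 - (-1/7)*R2:  [     0      0  -15/2  -26/7 ]
R4 <- R4 - (9/7)*R2:  [    0     0   7/2  10/7 ]
R4 <- R4 - (-7/15)*R3:  [       0        0        0  -32/105 ]
Row echelon form:
[ 4  4      6        4 ]
[ 0  7      0        2 ]
[ 0  0  -15/2    -26/7 ]
[ 0  0      0  -32/105 ]
Nonzero rows / pivot columns: 4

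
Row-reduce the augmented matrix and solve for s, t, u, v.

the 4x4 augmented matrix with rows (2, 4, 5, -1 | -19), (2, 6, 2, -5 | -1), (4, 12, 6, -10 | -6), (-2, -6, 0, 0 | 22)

Forward elimination on [A|b]:
R2 <- R2 - (1)*R1:  [  0   2  -3  -4  18 ]
R3 <- R3 - (2)*R1:  [  0   4  -4  -8  32 ]
R4 <- R4 - (-1)*R1:  [  0  -2   5  -1   3 ]
R3 <- R3 - (2)*R2:  [  0   0   2   0  -4 ]
R4 <- R4 - (-1)*R2:  [  0   0   2  -5  21 ]
R4 <- R4 - (1)*R3:  [  0   0   0  -5  25 ]
Row echelon form:
[ 2  4   5  -1  |  -19 ]
[ 0  2  -3  -4  |   18 ]
[ 0  0   2   0  |   -4 ]
[ 0  0   0  -5  |   25 ]
Back-substitution:
v = (25) / -5 = -5
u = (-4) / 2 = -2
t = (18 - (-3)*(-2) - (-4)*(-5)) / 2 = -4
s = (-19 - (4)*(-4) - (5)*(-2) - (-1)*(-5)) / 2 = 1

(1, -4, -2, -5)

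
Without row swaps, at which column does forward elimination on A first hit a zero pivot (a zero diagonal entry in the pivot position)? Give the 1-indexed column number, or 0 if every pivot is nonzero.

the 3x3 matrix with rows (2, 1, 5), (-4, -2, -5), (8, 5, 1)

first zero-pivot column = 2

Naive forward elimination:
R2 <- R2 - (-2)*R1:  [ 0  0  5 ]
R3 <- R3 - (4)*R1:  [   0    1  -19 ]
Matrix at this point:
[ 2  1    5 ]
[ 0  0    5 ]
[ 0  1  -19 ]
Pivot entry (2,2) is zero but row 3 has 1 in column 2 -> naive elimination stops; a row interchange (e.g. R2 <-> R3) would be required here.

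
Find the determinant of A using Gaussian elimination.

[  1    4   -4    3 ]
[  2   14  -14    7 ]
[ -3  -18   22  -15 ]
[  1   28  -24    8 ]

Forward elimination:
R2 <- R2 - (2)*R1:  [  0   6  -6   1 ]
R3 <- R3 - (-3)*R1:  [  0  -6  10  -6 ]
R4 <- R4 - (1)*R1:  [   0   24  -20    5 ]
R3 <- R3 - (-1)*R2:  [  0   0   4  -5 ]
R4 <- R4 - (4)*R2:  [ 0  0  4  1 ]
R4 <- R4 - (1)*R3:  [ 0  0  0  6 ]
Upper-triangular form:
[ 1  4  -4   3 ]
[ 0  6  -6   1 ]
[ 0  0   4  -5 ]
[ 0  0   0   6 ]
det(A) = (-1)^0 * (1) * (6) * (4) * (6) = 144  (0 row swaps -> sign +1)

det(A) = 144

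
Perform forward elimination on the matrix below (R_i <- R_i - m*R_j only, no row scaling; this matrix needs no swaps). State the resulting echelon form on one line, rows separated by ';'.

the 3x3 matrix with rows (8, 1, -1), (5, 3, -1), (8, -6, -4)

Forward elimination:
R2 <- R2 - (5/8)*R1:  [    0  19/8  -3/8 ]
R3 <- R3 - (1)*R1:  [  0  -7  -3 ]
R3 <- R3 - (-56/19)*R2:  [      0       0  -78/19 ]
Row echelon form:
[ 8     1      -1 ]
[ 0  19/8    -3/8 ]
[ 0     0  -78/19 ]

REF = [8 1 -1; 0 19/8 -3/8; 0 0 -78/19]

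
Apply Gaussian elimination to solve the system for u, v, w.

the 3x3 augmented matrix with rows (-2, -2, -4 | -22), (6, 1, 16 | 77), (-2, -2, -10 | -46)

Forward elimination on [A|b]:
R2 <- R2 - (-3)*R1:  [  0  -5   4  11 ]
R3 <- R3 - (1)*R1:  [   0    0   -6  -24 ]
Row echelon form:
[ -2  -2  -4  |  -22 ]
[  0  -5   4  |   11 ]
[  0   0  -6  |  -24 ]
Back-substitution:
w = (-24) / -6 = 4
v = (11 - (4)*(4)) / -5 = 1
u = (-22 - (-2)*(1) - (-4)*(4)) / -2 = 2

(2, 1, 4)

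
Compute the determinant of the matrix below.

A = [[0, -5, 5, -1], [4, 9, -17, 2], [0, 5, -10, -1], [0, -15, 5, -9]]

Forward elimination:
R1 <-> R2   (pivot in column 1 was zero)
[ 4    9  -17   2 ]
[ 0   -5    5  -1 ]
[ 0    5  -10  -1 ]
[ 0  -15    5  -9 ]
R3 <- R3 - (-1)*R2:  [  0   0  -5  -2 ]
R4 <- R4 - (3)*R2:  [   0    0  -10   -6 ]
R4 <- R4 - (2)*R3:  [  0   0   0  -2 ]
Upper-triangular form:
[ 4   9  -17   2 ]
[ 0  -5    5  -1 ]
[ 0   0   -5  -2 ]
[ 0   0    0  -2 ]
det(A) = (-1)^1 * (4) * (-5) * (-5) * (-2) = 200  (1 row swap -> sign -1)

det(A) = 200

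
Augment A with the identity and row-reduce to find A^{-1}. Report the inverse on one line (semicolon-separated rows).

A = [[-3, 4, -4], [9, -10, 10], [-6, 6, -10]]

inverse = [5/3 2/3 0; 5/4 1/4 -1/4; -1/4 -1/4 -1/4]

Gauss-Jordan on [A | I]:
R1 <- (1/-3)*R1:  [    1  -4/3   4/3  |  -1/3     0     0 ]
R2 <- R2 - (9)*R1:  [  0   2  -2  |   3   1   0 ]
R3 <- R3 - (-6)*R1:  [  0  -2  -2  |  -2   0   1 ]
R2 <- (1/2)*R2:  [   0    1   -1  |  3/2  1/2    0 ]
R1 <- R1 - (-4/3)*R2:  [   1    0    0  |  5/3  2/3    0 ]
R3 <- R3 - (-2)*R2:  [  0   0  -4  |   1   1   1 ]
R3 <- (1/-4)*R3:  [    0     0     1  |  -1/4  -1/4  -1/4 ]
R2 <- R2 - (-1)*R3:  [    0     1     0  |   5/4   1/4  -1/4 ]
Right block of [I | A^{-1}] is the inverse:
[  5/3   2/3     0 ]
[  5/4   1/4  -1/4 ]
[ -1/4  -1/4  -1/4 ]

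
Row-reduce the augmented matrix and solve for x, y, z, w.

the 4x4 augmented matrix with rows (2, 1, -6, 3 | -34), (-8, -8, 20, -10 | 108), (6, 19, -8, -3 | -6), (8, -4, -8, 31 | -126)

(-3, 2, 4, -2)

Forward elimination on [A|b]:
R2 <- R2 - (-4)*R1:  [   0   -4   -4    2  -28 ]
R3 <- R3 - (3)*R1:  [   0   16   10  -12   96 ]
R4 <- R4 - (4)*R1:  [  0  -8  16  19  10 ]
R3 <- R3 - (-4)*R2:  [   0    0   -6   -4  -16 ]
R4 <- R4 - (2)*R2:  [  0   0  24  15  66 ]
R4 <- R4 - (-4)*R3:  [  0   0   0  -1   2 ]
Row echelon form:
[ 2   1  -6   3  |  -34 ]
[ 0  -4  -4   2  |  -28 ]
[ 0   0  -6  -4  |  -16 ]
[ 0   0   0  -1  |    2 ]
Back-substitution:
w = (2) / -1 = -2
z = (-16 - (-4)*(-2)) / -6 = 4
y = (-28 - (-4)*(4) - (2)*(-2)) / -4 = 2
x = (-34 - (1)*(2) - (-6)*(4) - (3)*(-2)) / 2 = -3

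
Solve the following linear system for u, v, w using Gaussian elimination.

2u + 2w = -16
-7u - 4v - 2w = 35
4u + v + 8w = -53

Forward elimination on [A|b]:
R2 <- R2 - (-7/2)*R1:  [   0   -4    5  -21 ]
R3 <- R3 - (2)*R1:  [   0    1    4  -21 ]
R3 <- R3 - (-1/4)*R2:  [      0       0    21/4  -105/4 ]
Row echelon form:
[ 2   0     2  |     -16 ]
[ 0  -4     5  |     -21 ]
[ 0   0  21/4  |  -105/4 ]
Back-substitution:
w = (-105/4) / (21/4) = -5
v = (-21 - (5)*(-5)) / -4 = -1
u = (-16 - (2)*(-5)) / 2 = -3

(-3, -1, -5)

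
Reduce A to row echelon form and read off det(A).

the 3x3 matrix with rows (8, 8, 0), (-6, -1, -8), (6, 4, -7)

Forward elimination:
R2 <- R2 - (-3/4)*R1:  [  0   5  -8 ]
R3 <- R3 - (3/4)*R1:  [  0  -2  -7 ]
R3 <- R3 - (-2/5)*R2:  [     0      0  -51/5 ]
Upper-triangular form:
[ 8  8      0 ]
[ 0  5     -8 ]
[ 0  0  -51/5 ]
det(A) = (-1)^0 * (8) * (5) * (-51/5) = -408  (0 row swaps -> sign +1)

det(A) = -408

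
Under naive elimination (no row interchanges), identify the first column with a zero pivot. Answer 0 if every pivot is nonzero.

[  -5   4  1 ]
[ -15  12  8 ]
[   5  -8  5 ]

first zero-pivot column = 2

Naive forward elimination:
R2 <- R2 - (3)*R1:  [ 0  0  5 ]
R3 <- R3 - (-1)*R1:  [  0  -4   6 ]
Matrix at this point:
[ -5   4  1 ]
[  0   0  5 ]
[  0  -4  6 ]
Pivot entry (2,2) is zero but row 3 has -4 in column 2 -> naive elimination stops; a row interchange (e.g. R2 <-> R3) would be required here.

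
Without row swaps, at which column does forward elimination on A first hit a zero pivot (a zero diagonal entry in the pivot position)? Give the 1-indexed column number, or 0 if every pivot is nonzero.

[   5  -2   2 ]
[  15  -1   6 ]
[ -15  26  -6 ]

Naive forward elimination:
R2 <- R2 - (3)*R1:  [ 0  5  0 ]
R3 <- R3 - (-3)*R1:  [  0  20   0 ]
R3 <- R3 - (4)*R2:  [ 0  0  0 ]
Matrix at this point:
[ 5  -2  2 ]
[ 0   5  0 ]
[ 0   0  0 ]
Pivot entry (3,3) in the last row is zero and there are no rows below to swap with -> zero pivot in column 3 (A is singular).

first zero-pivot column = 3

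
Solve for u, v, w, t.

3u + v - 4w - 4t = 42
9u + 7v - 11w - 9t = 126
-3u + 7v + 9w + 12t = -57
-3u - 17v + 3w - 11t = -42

Forward elimination on [A|b]:
R2 <- R2 - (3)*R1:  [ 0  4  1  3  0 ]
R3 <- R3 - (-1)*R1:  [   0    8    5    8  -15 ]
R4 <- R4 - (-1)*R1:  [   0  -16   -1  -15    0 ]
R3 <- R3 - (2)*R2:  [   0    0    3    2  -15 ]
R4 <- R4 - (-4)*R2:  [  0   0   3  -3   0 ]
R4 <- R4 - (1)*R3:  [  0   0   0  -5  15 ]
Row echelon form:
[ 3  1  -4  -4  |   42 ]
[ 0  4   1   3  |    0 ]
[ 0  0   3   2  |  -15 ]
[ 0  0   0  -5  |   15 ]
Back-substitution:
t = (15) / -5 = -3
w = (-15 - (2)*(-3)) / 3 = -3
v = (0 - (1)*(-3) - (3)*(-3)) / 4 = 3
u = (42 - (1)*(3) - (-4)*(-3) - (-4)*(-3)) / 3 = 5

(5, 3, -3, -3)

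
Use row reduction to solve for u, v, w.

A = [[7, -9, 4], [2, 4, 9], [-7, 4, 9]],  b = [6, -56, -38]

(-2, -4, -4)

Forward elimination on [A|b]:
R2 <- R2 - (2/7)*R1:  [      0    46/7    55/7  -404/7 ]
R3 <- R3 - (-1)*R1:  [   0   -5   13  -32 ]
R3 <- R3 - (-35/46)*R2:  [        0         0    873/46  -1746/23 ]
Row echelon form:
[ 7    -9       4  |         6 ]
[ 0  46/7    55/7  |    -404/7 ]
[ 0     0  873/46  |  -1746/23 ]
Back-substitution:
w = (-1746/23) / (873/46) = -4
v = (-404/7 - (55/7)*(-4)) / (46/7) = -4
u = (6 - (-9)*(-4) - (4)*(-4)) / 7 = -2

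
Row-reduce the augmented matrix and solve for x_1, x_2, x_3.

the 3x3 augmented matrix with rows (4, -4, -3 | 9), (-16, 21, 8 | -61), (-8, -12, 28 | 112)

Forward elimination on [A|b]:
R2 <- R2 - (-4)*R1:  [   0    5   -4  -25 ]
R3 <- R3 - (-2)*R1:  [   0  -20   22  130 ]
R3 <- R3 - (-4)*R2:  [  0   0   6  30 ]
Row echelon form:
[ 4  -4  -3  |    9 ]
[ 0   5  -4  |  -25 ]
[ 0   0   6  |   30 ]
Back-substitution:
x_3 = (30) / 6 = 5
x_2 = (-25 - (-4)*(5)) / 5 = -1
x_1 = (9 - (-4)*(-1) - (-3)*(5)) / 4 = 5

(5, -1, 5)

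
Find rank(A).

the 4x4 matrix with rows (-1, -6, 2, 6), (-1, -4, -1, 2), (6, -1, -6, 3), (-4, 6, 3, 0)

Row reduction:
R2 <- R2 - (1)*R1:  [  0   2  -3  -4 ]
R3 <- R3 - (-6)*R1:  [   0  -37    6   39 ]
R4 <- R4 - (4)*R1:  [   0   30   -5  -24 ]
R3 <- R3 - (-37/2)*R2:  [     0      0  -99/2    -35 ]
R4 <- R4 - (15)*R2:  [  0   0  40  36 ]
R4 <- R4 - (-80/99)*R3:  [      0       0       0  764/99 ]
Row echelon form:
[ -1  -6      2       6 ]
[  0   2     -3      -4 ]
[  0   0  -99/2     -35 ]
[  0   0      0  764/99 ]
Nonzero rows / pivot columns: 4

rank(A) = 4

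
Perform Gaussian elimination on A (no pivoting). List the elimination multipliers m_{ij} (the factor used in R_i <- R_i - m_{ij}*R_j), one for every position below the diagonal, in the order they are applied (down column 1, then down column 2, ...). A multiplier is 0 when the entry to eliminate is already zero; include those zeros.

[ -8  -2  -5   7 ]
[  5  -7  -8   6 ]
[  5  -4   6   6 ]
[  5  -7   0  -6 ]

Forward elimination:
R2 <- R2 - (-5/8)*R1:  [     0  -33/4  -89/8   83/8 ]
R3 <- R3 - (-5/8)*R1:  [     0  -21/4   23/8   83/8 ]
R4 <- R4 - (-5/8)*R1:  [     0  -33/4  -25/8  -13/8 ]
R3 <- R3 - (7/11)*R2:  [      0       0  219/22   83/22 ]
R4 <- R4 - (1)*R2:  [   0    0    8  -12 ]
R4 <- R4 - (176/219)*R3:  [         0          0          0  -3292/219 ]
Multipliers (in order of application): m_{21} = -5/8, m_{31} = -5/8, m_{41} = -5/8, m_{32} = 7/11, m_{42} = 1, m_{43} = 176/219

multipliers: -5/8, -5/8, -5/8, 7/11, 1, 176/219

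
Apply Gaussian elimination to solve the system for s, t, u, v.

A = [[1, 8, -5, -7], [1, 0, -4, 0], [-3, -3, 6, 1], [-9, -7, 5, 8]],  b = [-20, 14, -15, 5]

(2, -2, -3, 3)

Forward elimination on [A|b]:
R2 <- R2 - (1)*R1:  [  0  -8   1   7  34 ]
R3 <- R3 - (-3)*R1:  [   0   21   -9  -20  -75 ]
R4 <- R4 - (-9)*R1:  [    0    65   -40   -55  -175 ]
R3 <- R3 - (-21/8)*R2:  [     0      0  -51/8  -13/8   57/4 ]
R4 <- R4 - (-65/8)*R2:  [      0       0  -255/8    15/8   405/4 ]
R4 <- R4 - (5)*R3:  [  0   0   0  10  30 ]
Row echelon form:
[ 1   8     -5     -7  |   -20 ]
[ 0  -8      1      7  |    34 ]
[ 0   0  -51/8  -13/8  |  57/4 ]
[ 0   0      0     10  |    30 ]
Back-substitution:
v = (30) / 10 = 3
u = (57/4 - (-13/8)*(3)) / (-51/8) = -3
t = (34 - (1)*(-3) - (7)*(3)) / -8 = -2
s = (-20 - (8)*(-2) - (-5)*(-3) - (-7)*(3)) / 1 = 2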